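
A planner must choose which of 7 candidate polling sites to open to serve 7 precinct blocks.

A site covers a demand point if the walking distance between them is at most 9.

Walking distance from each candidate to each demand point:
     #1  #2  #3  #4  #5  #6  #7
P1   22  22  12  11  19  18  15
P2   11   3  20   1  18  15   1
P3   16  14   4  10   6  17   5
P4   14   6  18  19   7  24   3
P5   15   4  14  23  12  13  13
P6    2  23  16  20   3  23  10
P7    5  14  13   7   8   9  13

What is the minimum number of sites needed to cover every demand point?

3

Coverage sets (demand points within 9 of each site):
  P1: {}
  P2: {#2, #4, #7}
  P3: {#3, #5, #7}
  P4: {#2, #5, #7}
  P5: {#2}
  P6: {#1, #5}
  P7: {#1, #4, #5, #6}
No 2 sites suffice: every size-2 union leaves at least one demand point uncovered.
But {P2, P3, P7} covers everything, so the minimum is 3.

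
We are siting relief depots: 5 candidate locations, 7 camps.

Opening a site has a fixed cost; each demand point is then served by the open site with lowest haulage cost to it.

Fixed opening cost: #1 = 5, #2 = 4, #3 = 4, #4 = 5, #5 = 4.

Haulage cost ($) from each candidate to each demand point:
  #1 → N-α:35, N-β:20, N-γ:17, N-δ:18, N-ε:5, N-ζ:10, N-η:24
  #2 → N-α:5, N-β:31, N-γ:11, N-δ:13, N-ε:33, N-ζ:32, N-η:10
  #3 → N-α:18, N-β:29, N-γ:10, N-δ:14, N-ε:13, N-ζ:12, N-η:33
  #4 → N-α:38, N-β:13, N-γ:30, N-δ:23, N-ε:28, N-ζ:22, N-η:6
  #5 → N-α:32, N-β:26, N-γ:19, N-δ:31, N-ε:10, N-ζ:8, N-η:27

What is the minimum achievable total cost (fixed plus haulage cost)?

Open {#1, #2, #4}: assign each demand point to its cheapest open site.
  N-α→#2 5, N-β→#4 13, N-γ→#2 11, N-δ→#2 13, N-ε→#1 5, N-ζ→#1 10, N-η→#4 6
  haulage cost 63, fixed 14 → total 77.
Compare {#2, #4, #5}: haulage cost 66 + fixed 13 = 79.
Compare {#1, #2, #4, #5}: haulage cost 61 + fixed 18 = 79.
Compare {#1, #2, #3, #4}: haulage cost 62 + fixed 18 = 80.
All other subsets cost ≥ 79. Minimum total cost: 77.

77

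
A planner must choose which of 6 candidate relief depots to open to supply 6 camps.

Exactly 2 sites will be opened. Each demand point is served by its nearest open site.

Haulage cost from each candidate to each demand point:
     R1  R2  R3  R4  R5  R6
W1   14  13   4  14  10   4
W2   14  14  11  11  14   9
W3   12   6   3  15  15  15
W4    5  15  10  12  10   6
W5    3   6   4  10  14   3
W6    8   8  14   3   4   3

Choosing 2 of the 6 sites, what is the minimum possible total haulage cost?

23

Open {W5, W6}.
  R1→W5 3, R2→W5 6, R3→W5 4, R4→W6 3, R5→W6 4, R6→W5 3  ⇒ total 23.
Compare {W3, W6}: total 27.
Compare {W1, W6}: total 30.
No size-2 selection does better; minimum is 23.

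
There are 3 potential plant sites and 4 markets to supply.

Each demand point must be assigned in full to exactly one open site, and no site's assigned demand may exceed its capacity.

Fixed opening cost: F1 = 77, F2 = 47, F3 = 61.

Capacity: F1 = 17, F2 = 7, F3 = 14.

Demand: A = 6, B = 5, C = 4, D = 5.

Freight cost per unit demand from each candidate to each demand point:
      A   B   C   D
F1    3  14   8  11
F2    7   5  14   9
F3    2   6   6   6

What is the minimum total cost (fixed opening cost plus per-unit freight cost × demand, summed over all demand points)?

Open {F2, F3}; cheapest assignment that respects the capacities:
  F2 (cap 7, load 6): A — cost 6×7 = 42
  F3 (cap 14, load 14): B, C, D — cost 5×6 + 4×6 + 5×6 = 84
  Shipping 126, fixed 108 → total 234.
  Any other capacity-feasible assignment to {F2, F3} ships for at least 126.
Compare {F1, F3}: its best feasible assignment gives total 240.
Compare {F1, F2}: its best feasible assignment gives total 254.
Every other set of open sites that can feasibly serve all demand totals ≥ 240 even under its best assignment. Minimum: 234.

234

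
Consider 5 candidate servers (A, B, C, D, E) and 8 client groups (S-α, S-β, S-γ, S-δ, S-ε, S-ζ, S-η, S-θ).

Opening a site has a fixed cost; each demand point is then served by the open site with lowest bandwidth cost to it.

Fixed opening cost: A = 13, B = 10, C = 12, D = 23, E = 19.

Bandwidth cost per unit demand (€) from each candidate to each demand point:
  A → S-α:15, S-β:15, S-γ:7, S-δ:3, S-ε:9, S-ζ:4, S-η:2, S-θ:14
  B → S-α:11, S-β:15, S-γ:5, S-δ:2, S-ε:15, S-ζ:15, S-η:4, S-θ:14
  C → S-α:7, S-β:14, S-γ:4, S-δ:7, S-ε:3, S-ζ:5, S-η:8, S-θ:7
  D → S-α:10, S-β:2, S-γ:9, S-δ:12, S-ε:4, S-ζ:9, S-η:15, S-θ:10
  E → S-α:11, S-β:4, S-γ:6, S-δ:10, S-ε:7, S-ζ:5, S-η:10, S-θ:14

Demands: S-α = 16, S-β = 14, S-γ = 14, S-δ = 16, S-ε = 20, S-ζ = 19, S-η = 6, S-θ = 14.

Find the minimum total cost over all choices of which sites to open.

Open {A, B, C, D}: assign each demand point to its cheapest open site.
  S-α→C 16×7=112, S-β→D 14×2=28, S-γ→C 14×4=56, S-δ→B 16×2=32, S-ε→C 20×3=60, S-ζ→A 19×4=76, S-η→A 6×2=12, S-θ→C 14×7=98
  bandwidth cost 474, fixed 58 → total 532.
Compare {A, C, D}: bandwidth cost 490 + fixed 48 = 538.
Compare {B, C, D}: bandwidth cost 505 + fixed 45 = 550.
Compare {A, B, C, D, E}: bandwidth cost 474 + fixed 77 = 551.
All other subsets cost ≥ 538. Minimum total cost: 532.

532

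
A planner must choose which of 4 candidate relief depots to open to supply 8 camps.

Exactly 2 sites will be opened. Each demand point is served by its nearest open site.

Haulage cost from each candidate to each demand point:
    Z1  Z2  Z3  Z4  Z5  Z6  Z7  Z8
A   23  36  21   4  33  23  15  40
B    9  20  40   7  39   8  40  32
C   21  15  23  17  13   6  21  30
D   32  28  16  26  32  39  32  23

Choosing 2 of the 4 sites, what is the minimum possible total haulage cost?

Open {B, C}.
  Z1→B 9, Z2→C 15, Z3→C 23, Z4→B 7, Z5→C 13, Z6→C 6, Z7→C 21, Z8→C 30  ⇒ total 124.
Compare {A, C}: total 125.
Compare {C, D}: total 132.
No size-2 selection does better; minimum is 124.

124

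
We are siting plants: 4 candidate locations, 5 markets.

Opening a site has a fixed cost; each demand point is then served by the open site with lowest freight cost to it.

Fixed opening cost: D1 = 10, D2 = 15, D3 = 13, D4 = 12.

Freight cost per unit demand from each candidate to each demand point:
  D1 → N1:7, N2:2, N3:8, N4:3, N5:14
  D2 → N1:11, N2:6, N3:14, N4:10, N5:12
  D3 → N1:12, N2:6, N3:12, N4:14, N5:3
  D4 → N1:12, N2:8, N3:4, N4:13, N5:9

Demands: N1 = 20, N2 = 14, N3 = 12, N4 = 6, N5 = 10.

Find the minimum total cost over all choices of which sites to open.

Open {D1, D3, D4}: assign each demand point to its cheapest open site.
  N1→D1 20×7=140, N2→D1 14×2=28, N3→D4 12×4=48, N4→D1 6×3=18, N5→D3 10×3=30
  freight cost 264, fixed 35 → total 299.
Compare {D1, D2, D3, D4}: freight cost 264 + fixed 50 = 314.
Compare {D1, D3}: freight cost 312 + fixed 23 = 335.
Compare {D1, D4}: freight cost 324 + fixed 22 = 346.
All other subsets cost ≥ 314. Minimum total cost: 299.

299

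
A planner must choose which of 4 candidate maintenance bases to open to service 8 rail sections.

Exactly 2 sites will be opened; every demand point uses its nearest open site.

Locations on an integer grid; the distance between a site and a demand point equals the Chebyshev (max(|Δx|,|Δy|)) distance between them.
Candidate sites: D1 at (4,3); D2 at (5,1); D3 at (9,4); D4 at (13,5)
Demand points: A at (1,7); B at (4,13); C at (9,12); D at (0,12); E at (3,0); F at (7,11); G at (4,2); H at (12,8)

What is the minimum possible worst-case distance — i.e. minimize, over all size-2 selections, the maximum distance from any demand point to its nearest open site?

Open {D1, D3}.
  Farthest demand point is B at distance 9 (to D3); all others are ≤ 9.
With {D1, D4} the worst case is 9.
With {D2, D3} the worst case is 9.
No size-2 selection achieves below 9.

9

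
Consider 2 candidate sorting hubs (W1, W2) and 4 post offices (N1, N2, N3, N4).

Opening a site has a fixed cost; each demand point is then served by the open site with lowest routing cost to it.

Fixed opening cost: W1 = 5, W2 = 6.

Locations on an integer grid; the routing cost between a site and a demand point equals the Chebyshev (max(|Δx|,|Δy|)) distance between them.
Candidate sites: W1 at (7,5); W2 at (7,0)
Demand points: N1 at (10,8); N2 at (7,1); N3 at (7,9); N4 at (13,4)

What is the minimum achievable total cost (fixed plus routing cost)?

22

Open {W1}: assign each demand point to its cheapest open site.
  N1→W1 3, N2→W1 4, N3→W1 4, N4→W1 6
  routing cost 17, fixed 5 → total 22.
Compare {W1, W2}: routing cost 14 + fixed 11 = 25.
Compare {W2}: routing cost 24 + fixed 6 = 30.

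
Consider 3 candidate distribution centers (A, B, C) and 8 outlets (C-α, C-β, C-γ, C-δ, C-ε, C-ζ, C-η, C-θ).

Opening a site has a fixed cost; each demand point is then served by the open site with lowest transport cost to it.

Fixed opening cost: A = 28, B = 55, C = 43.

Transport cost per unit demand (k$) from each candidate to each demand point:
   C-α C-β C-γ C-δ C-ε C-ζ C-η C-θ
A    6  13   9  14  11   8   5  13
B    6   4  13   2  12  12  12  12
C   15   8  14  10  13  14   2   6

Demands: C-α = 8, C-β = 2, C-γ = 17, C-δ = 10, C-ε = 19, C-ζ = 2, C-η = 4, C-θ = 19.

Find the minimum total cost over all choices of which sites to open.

702

Open {A, B, C}: assign each demand point to its cheapest open site.
  C-α→A 8×6=48, C-β→B 2×4=8, C-γ→A 17×9=153, C-δ→B 10×2=20, C-ε→A 19×11=209, C-ζ→A 2×8=16, C-η→C 4×2=8, C-θ→C 19×6=114
  transport cost 576, fixed 126 → total 702.
Compare {A, C}: transport cost 664 + fixed 71 = 735.
Compare {B, C}: transport cost 671 + fixed 98 = 769.
Compare {A, B}: transport cost 702 + fixed 83 = 785.
All other subsets cost ≥ 735. Minimum total cost: 702.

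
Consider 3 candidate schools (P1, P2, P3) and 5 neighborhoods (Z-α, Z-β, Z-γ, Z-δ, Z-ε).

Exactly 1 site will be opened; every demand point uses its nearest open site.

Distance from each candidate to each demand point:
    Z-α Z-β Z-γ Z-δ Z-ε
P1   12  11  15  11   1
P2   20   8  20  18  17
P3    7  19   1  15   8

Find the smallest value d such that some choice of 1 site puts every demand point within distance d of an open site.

15

Open {P1}.
  Farthest demand point is Z-γ at distance 15 (to P1); all others are ≤ 15.
With {P3} the worst case is 19.
With {P2} the worst case is 20.
No size-1 selection achieves below 15.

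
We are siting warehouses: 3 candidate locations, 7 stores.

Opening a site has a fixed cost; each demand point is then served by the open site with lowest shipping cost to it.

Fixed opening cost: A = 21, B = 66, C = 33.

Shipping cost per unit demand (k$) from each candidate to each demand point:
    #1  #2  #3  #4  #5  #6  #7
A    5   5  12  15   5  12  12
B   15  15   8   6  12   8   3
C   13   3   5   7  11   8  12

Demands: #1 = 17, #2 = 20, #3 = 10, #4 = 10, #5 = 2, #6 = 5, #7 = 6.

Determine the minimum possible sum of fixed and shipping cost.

Open {A, C}: assign each demand point to its cheapest open site.
  #1→A 17×5=85, #2→C 20×3=60, #3→C 10×5=50, #4→C 10×7=70, #5→A 2×5=10, #6→C 5×8=40, #7→A 6×12=72
  shipping cost 387, fixed 54 → total 441.
Compare {A, B, C}: shipping cost 323 + fixed 120 = 443.
Compare {A, B}: shipping cost 393 + fixed 87 = 480.
Compare {C}: shipping cost 535 + fixed 33 = 568.
All other subsets cost ≥ 443. Minimum total cost: 441.

441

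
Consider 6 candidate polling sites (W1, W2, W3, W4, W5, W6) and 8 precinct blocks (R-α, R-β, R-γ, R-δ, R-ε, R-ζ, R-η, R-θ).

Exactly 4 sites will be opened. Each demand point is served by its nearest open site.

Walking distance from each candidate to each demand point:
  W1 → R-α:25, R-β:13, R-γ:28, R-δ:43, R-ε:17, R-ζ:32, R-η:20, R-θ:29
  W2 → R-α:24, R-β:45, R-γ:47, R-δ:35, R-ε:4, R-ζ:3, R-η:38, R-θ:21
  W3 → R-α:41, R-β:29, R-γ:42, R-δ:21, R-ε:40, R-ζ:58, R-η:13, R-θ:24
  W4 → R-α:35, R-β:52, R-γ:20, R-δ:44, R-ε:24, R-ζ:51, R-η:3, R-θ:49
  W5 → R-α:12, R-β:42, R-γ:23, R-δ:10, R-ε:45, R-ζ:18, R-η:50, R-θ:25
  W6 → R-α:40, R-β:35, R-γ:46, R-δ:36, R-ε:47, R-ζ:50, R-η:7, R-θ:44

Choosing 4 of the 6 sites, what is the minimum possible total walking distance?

86

Open {W1, W2, W4, W5}.
  R-α→W5 12, R-β→W1 13, R-γ→W4 20, R-δ→W5 10, R-ε→W2 4, R-ζ→W2 3, R-η→W4 3, R-θ→W2 21  ⇒ total 86.
Compare {W1, W2, W5, W6}: total 93.
Compare {W1, W2, W3, W5}: total 99.
No size-4 selection does better; minimum is 86.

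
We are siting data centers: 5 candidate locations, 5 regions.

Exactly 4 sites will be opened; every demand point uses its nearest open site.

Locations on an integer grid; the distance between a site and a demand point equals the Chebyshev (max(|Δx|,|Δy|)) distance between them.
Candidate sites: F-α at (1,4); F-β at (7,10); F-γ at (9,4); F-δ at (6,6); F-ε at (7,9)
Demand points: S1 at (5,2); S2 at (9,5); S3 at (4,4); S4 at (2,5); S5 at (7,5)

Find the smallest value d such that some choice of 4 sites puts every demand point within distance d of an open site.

4

Open {F-α, F-β, F-γ, F-δ}.
  Farthest demand point is S1 at distance 4 (to F-α); all others are ≤ 4.
With {F-α, F-β, F-γ, F-ε} the worst case is 4.
With {F-α, F-β, F-δ, F-ε} the worst case is 4.
No size-4 selection achieves below 4.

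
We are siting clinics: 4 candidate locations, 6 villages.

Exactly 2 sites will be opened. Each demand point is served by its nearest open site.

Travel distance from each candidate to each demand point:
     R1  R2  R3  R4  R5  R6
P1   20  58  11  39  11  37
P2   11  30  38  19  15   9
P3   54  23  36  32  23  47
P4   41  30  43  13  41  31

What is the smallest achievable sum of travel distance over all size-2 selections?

91

Open {P1, P2}.
  R1→P2 11, R2→P2 30, R3→P1 11, R4→P2 19, R5→P1 11, R6→P2 9  ⇒ total 91.
Compare {P2, P3}: total 113.
Compare {P1, P4}: total 116.
No size-2 selection does better; minimum is 91.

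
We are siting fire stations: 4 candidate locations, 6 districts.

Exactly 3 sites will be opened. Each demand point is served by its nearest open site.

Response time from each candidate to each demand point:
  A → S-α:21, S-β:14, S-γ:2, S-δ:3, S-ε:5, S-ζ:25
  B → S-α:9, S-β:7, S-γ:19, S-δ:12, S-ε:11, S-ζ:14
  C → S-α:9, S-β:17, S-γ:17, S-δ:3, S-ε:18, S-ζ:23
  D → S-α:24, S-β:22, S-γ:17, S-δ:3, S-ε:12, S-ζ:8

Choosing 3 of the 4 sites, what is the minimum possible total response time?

34

Open {A, B, D}.
  S-α→B 9, S-β→B 7, S-γ→A 2, S-δ→A 3, S-ε→A 5, S-ζ→D 8  ⇒ total 34.
Compare {A, B, C}: total 40.
Compare {A, C, D}: total 41.
No size-3 selection does better; minimum is 34.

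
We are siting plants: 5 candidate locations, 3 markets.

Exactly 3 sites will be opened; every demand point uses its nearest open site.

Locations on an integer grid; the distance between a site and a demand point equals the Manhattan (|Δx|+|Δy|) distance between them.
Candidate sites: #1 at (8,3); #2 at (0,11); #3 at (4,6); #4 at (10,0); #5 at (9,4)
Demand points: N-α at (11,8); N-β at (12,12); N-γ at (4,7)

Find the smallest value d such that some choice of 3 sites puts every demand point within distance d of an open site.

Open {#1, #2, #5}.
  Farthest demand point is N-β at distance 11 (to #5); all others are ≤ 11.
With {#1, #3, #5} the worst case is 11.
With {#1, #4, #5} the worst case is 11.
No size-3 selection achieves below 11.

11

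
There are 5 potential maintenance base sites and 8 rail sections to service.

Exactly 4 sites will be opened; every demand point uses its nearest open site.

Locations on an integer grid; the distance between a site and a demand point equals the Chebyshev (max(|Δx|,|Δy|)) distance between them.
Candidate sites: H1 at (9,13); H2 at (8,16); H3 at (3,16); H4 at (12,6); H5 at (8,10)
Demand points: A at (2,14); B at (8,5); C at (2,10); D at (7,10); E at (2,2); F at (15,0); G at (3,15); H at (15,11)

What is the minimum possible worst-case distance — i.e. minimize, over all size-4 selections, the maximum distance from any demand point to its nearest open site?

Open {H1, H2, H4, H5}.
  Farthest demand point is E at distance 8 (to H5); all others are ≤ 8.
With {H1, H3, H4, H5} the worst case is 8.
With {H2, H3, H4, H5} the worst case is 8.
No size-4 selection achieves below 8.

8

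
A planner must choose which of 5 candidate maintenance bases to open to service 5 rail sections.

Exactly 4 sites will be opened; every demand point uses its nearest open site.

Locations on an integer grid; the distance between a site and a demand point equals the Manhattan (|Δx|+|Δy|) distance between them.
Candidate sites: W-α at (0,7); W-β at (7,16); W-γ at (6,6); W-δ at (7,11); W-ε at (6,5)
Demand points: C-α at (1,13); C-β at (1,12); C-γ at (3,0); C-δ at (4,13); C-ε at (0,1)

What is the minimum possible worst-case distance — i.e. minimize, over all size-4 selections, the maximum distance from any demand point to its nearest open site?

8

Open {W-α, W-β, W-γ, W-ε}.
  Farthest demand point is C-γ at distance 8 (to W-ε); all others are ≤ 8.
With {W-α, W-β, W-δ, W-ε} the worst case is 8.
With {W-α, W-γ, W-δ, W-ε} the worst case is 8.
No size-4 selection achieves below 8.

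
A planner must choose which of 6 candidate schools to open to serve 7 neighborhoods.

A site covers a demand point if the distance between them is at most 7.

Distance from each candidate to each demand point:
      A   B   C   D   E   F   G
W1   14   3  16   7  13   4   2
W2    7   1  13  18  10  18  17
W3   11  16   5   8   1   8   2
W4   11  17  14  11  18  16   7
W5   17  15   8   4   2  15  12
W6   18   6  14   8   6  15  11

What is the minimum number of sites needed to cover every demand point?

3

Coverage sets (demand points within 7 of each site):
  W1: {B, D, F, G}
  W2: {A, B}
  W3: {C, E, G}
  W4: {G}
  W5: {D, E}
  W6: {B, E}
No 2 sites suffice: every size-2 union leaves at least one demand point uncovered.
But {W1, W2, W3} covers everything, so the minimum is 3.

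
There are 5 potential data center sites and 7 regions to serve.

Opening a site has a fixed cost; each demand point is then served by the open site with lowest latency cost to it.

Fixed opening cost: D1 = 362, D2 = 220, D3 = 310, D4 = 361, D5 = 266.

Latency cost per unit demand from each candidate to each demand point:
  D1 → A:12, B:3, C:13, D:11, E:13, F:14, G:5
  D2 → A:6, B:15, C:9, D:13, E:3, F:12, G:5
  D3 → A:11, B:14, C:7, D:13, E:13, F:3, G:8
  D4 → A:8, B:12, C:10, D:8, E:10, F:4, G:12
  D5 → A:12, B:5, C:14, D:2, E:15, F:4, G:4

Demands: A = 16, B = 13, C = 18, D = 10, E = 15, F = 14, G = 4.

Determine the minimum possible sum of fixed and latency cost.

946

Open {D2, D5}: assign each demand point to its cheapest open site.
  A→D2 16×6=96, B→D5 13×5=65, C→D2 18×9=162, D→D5 10×2=20, E→D2 15×3=45, F→D5 14×4=56, G→D5 4×4=16
  latency cost 460, fixed 486 → total 946.
Compare {D2}: latency cost 816 + fixed 220 = 1036.
Compare {D5}: latency cost 826 + fixed 266 = 1092.
Compare {D4}: latency cost 798 + fixed 361 = 1159.
All other subsets cost ≥ 1036. Minimum total cost: 946.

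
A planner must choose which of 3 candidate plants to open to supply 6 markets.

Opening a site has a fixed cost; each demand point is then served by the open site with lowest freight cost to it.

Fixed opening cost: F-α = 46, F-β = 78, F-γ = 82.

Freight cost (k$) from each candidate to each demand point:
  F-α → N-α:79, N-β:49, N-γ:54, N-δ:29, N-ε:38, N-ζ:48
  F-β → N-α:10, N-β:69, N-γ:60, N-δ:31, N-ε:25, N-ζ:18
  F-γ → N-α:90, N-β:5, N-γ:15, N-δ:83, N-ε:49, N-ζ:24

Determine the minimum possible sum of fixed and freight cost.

264

Open {F-β, F-γ}: assign each demand point to its cheapest open site.
  N-α→F-β 10, N-β→F-γ 5, N-γ→F-γ 15, N-δ→F-β 31, N-ε→F-β 25, N-ζ→F-β 18
  freight cost 104, fixed 160 → total 264.
Compare {F-β}: freight cost 213 + fixed 78 = 291.
Compare {F-α, F-β, F-γ}: freight cost 102 + fixed 206 = 308.
Compare {F-α, F-β}: freight cost 185 + fixed 124 = 309.
All other subsets cost ≥ 291. Minimum total cost: 264.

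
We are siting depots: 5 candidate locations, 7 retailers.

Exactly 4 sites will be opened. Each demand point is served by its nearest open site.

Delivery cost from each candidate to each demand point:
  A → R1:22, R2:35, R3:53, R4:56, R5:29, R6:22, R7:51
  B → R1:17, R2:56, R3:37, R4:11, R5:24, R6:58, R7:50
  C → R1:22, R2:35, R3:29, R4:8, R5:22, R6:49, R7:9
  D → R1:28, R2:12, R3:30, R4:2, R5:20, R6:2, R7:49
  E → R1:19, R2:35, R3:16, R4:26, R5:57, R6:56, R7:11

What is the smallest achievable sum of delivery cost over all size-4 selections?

Open {B, C, D, E}.
  R1→B 17, R2→D 12, R3→E 16, R4→D 2, R5→D 20, R6→D 2, R7→C 9  ⇒ total 78.
Compare {A, B, D, E}: total 80.
Compare {A, C, D, E}: total 80.
No size-4 selection does better; minimum is 78.

78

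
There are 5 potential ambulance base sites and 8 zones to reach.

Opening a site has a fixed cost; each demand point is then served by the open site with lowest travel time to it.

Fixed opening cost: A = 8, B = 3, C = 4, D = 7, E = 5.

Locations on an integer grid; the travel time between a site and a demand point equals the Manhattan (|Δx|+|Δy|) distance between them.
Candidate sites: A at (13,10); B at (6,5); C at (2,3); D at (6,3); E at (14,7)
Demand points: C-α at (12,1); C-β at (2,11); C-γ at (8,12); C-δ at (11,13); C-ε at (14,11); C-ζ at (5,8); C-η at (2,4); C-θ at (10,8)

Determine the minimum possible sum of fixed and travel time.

Open {A, B, C}: assign each demand point to its cheapest open site.
  C-α→A 10, C-β→C 8, C-γ→A 7, C-δ→A 5, C-ε→A 2, C-ζ→B 4, C-η→C 1, C-θ→A 5
  travel time 42, fixed 15 → total 57.
Compare {A, C}: travel time 46 + fixed 12 = 58.
Compare {A, B}: travel time 48 + fixed 11 = 59.
Compare {B, C, E}: travel time 48 + fixed 12 = 60.
All other subsets cost ≥ 58. Minimum total cost: 57.

57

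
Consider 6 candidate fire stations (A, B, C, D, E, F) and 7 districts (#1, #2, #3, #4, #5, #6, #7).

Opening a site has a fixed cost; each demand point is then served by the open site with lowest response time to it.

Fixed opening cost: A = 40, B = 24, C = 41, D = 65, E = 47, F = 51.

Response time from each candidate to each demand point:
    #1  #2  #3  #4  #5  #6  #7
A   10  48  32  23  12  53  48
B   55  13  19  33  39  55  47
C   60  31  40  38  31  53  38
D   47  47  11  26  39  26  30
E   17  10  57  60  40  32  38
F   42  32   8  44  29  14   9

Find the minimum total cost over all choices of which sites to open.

199

Open {A, F}: assign each demand point to its cheapest open site.
  #1→A 10, #2→F 32, #3→F 8, #4→A 23, #5→A 12, #6→F 14, #7→F 9
  response time 108, fixed 91 → total 199.
Compare {A, B, F}: response time 89 + fixed 115 = 204.
Compare {B, F}: response time 148 + fixed 75 = 223.
Compare {A, E, F}: response time 86 + fixed 138 = 224.
All other subsets cost ≥ 204. Minimum total cost: 199.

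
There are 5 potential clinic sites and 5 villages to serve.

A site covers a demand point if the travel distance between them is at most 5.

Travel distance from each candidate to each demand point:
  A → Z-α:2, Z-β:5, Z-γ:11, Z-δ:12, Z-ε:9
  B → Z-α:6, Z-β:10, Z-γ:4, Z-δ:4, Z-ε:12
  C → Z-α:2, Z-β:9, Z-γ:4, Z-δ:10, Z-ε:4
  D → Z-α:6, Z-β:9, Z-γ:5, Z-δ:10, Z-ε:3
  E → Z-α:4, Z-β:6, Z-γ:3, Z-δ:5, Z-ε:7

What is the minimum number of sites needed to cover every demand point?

Coverage sets (demand points within 5 of each site):
  A: {Z-α, Z-β}
  B: {Z-γ, Z-δ}
  C: {Z-α, Z-γ, Z-ε}
  D: {Z-γ, Z-ε}
  E: {Z-α, Z-γ, Z-δ}
No 2 sites suffice: every size-2 union leaves at least one demand point uncovered.
But {A, B, C} covers everything, so the minimum is 3.

3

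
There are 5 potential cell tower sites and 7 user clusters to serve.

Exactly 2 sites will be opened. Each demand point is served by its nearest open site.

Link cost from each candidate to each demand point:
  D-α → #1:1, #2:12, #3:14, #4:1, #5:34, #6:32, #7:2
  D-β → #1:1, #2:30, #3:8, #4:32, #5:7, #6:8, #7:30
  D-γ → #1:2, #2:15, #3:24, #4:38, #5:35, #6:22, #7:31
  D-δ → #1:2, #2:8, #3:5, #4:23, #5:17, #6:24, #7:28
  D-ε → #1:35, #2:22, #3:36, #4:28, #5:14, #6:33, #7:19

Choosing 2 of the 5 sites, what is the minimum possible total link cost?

Open {D-α, D-β}.
  #1→D-α 1, #2→D-α 12, #3→D-β 8, #4→D-α 1, #5→D-β 7, #6→D-β 8, #7→D-α 2  ⇒ total 39.
Compare {D-α, D-δ}: total 58.
Compare {D-α, D-ε}: total 76.
No size-2 selection does better; minimum is 39.

39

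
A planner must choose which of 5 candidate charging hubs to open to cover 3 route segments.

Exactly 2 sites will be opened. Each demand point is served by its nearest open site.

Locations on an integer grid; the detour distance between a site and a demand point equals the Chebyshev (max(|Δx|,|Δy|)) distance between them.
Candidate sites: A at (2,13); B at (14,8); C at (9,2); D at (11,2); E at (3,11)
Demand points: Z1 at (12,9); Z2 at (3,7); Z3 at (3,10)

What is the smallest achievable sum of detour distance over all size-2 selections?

Open {B, E}.
  Z1→B 2, Z2→E 4, Z3→E 1  ⇒ total 7.
Compare {A, B}: total 11.
Compare {C, E}: total 12.
No size-2 selection does better; minimum is 7.

7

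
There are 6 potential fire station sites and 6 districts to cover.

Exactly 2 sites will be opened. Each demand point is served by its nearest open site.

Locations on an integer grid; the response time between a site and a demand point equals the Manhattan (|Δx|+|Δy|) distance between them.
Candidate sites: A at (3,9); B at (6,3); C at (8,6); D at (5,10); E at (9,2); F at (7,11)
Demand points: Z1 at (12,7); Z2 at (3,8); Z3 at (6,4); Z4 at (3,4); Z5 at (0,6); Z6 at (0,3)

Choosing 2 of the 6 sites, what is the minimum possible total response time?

Open {A, B}.
  Z1→B 10, Z2→A 1, Z3→B 1, Z4→B 4, Z5→A 6, Z6→B 6  ⇒ total 28.
Compare {A, C}: total 30.
Compare {B, C}: total 31.
No size-2 selection does better; minimum is 28.

28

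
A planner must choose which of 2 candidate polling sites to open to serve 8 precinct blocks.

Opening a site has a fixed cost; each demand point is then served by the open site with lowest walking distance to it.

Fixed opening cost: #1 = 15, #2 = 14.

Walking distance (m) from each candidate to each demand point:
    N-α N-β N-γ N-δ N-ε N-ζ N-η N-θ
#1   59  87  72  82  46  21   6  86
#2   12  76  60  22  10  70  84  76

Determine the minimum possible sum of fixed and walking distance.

Open {#1, #2}: assign each demand point to its cheapest open site.
  N-α→#2 12, N-β→#2 76, N-γ→#2 60, N-δ→#2 22, N-ε→#2 10, N-ζ→#1 21, N-η→#1 6, N-θ→#2 76
  walking distance 283, fixed 29 → total 312.
Compare {#2}: walking distance 410 + fixed 14 = 424.
Compare {#1}: walking distance 459 + fixed 15 = 474.

312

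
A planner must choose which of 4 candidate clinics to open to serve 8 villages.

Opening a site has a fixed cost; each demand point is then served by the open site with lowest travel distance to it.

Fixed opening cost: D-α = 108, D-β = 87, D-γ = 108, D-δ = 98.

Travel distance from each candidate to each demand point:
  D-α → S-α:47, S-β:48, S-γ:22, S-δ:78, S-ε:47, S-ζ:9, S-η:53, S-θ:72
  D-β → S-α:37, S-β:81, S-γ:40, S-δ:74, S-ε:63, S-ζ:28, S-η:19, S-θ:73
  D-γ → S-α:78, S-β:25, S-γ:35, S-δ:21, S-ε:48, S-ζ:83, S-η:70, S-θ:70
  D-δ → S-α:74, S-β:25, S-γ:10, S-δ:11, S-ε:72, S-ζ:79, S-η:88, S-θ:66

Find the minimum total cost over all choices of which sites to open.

Open {D-β, D-δ}: assign each demand point to its cheapest open site.
  S-α→D-β 37, S-β→D-δ 25, S-γ→D-δ 10, S-δ→D-δ 11, S-ε→D-β 63, S-ζ→D-β 28, S-η→D-β 19, S-θ→D-δ 66
  travel distance 259, fixed 185 → total 444.
Compare {D-α, D-δ}: travel distance 268 + fixed 206 = 474.
Compare {D-β, D-γ}: travel distance 283 + fixed 195 = 478.
Compare {D-α}: travel distance 376 + fixed 108 = 484.
All other subsets cost ≥ 474. Minimum total cost: 444.

444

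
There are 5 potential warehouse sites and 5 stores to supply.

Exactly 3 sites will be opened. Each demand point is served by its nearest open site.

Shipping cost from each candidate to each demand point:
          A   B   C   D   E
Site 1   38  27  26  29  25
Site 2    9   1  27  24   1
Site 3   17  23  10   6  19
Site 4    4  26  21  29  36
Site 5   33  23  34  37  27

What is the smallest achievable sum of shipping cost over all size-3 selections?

Open {Site 2, Site 3, Site 4}.
  A→Site 4 4, B→Site 2 1, C→Site 3 10, D→Site 3 6, E→Site 2 1  ⇒ total 22.
Compare {Site 1, Site 2, Site 3}: total 27.
Compare {Site 2, Site 3, Site 5}: total 27.
No size-3 selection does better; minimum is 22.

22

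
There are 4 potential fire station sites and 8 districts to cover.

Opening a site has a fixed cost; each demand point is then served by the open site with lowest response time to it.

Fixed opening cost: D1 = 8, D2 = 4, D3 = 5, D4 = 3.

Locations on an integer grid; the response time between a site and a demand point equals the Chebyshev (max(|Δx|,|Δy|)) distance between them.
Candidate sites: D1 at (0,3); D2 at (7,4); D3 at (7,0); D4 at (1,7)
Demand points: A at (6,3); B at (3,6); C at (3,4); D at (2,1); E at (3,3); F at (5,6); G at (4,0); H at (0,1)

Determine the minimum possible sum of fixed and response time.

32

Open {D1, D2}: assign each demand point to its cheapest open site.
  A→D2 1, B→D1 3, C→D1 3, D→D1 2, E→D1 3, F→D2 2, G→D1 4, H→D1 2
  response time 20, fixed 12 → total 32.
Compare {D2, D4}: response time 27 + fixed 7 = 34.
Compare {D1, D2, D4}: response time 19 + fixed 15 = 34.
Compare {D2}: response time 31 + fixed 4 = 35.
All other subsets cost ≥ 34. Minimum total cost: 32.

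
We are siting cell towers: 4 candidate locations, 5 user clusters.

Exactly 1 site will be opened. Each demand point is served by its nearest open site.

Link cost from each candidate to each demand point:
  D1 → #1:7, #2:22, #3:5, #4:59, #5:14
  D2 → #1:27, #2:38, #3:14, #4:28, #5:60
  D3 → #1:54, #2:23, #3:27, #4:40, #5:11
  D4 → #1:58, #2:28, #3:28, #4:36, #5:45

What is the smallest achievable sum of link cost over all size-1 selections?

107

Open {D1}.
  #1→D1 7, #2→D1 22, #3→D1 5, #4→D1 59, #5→D1 14  ⇒ total 107.
Compare {D3}: total 155.
Compare {D2}: total 167.
No size-1 selection does better; minimum is 107.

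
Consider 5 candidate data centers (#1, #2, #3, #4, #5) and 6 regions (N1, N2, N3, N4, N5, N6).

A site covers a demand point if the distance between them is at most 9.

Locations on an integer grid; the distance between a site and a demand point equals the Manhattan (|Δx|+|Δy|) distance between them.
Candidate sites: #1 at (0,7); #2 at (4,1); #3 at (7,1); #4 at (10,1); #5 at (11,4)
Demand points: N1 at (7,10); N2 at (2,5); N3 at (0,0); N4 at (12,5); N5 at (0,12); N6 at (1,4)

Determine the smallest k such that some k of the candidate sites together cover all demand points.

2

Coverage sets (demand points within 9 of each site):
  #1: {N2, N3, N5, N6}
  #2: {N2, N3, N6}
  #3: {N1, N2, N3, N4, N6}
  #4: {N4}
  #5: {N4}
No single site covers all 6 demand points.
But {#1, #3} covers everything, so the minimum is 2.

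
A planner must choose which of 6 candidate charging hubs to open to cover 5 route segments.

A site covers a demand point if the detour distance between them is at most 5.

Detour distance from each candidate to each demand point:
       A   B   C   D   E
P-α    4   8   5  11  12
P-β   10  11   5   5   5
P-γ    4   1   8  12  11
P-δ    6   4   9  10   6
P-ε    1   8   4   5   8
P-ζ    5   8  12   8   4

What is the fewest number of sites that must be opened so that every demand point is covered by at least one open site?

Coverage sets (demand points within 5 of each site):
  P-α: {A, C}
  P-β: {C, D, E}
  P-γ: {A, B}
  P-δ: {B}
  P-ε: {A, C, D}
  P-ζ: {A, E}
No single site covers all 5 demand points.
But {P-β, P-γ} covers everything, so the minimum is 2.

2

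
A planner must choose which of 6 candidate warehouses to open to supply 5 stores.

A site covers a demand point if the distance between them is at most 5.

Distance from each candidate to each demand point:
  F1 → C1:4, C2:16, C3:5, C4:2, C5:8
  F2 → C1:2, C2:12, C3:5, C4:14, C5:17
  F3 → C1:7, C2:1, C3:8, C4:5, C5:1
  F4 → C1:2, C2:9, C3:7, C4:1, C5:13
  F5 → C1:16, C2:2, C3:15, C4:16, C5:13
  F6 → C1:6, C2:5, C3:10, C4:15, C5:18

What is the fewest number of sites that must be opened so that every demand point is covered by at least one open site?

Coverage sets (demand points within 5 of each site):
  F1: {C1, C3, C4}
  F2: {C1, C3}
  F3: {C2, C4, C5}
  F4: {C1, C4}
  F5: {C2}
  F6: {C2}
No single site covers all 5 demand points.
But {F1, F3} covers everything, so the minimum is 2.

2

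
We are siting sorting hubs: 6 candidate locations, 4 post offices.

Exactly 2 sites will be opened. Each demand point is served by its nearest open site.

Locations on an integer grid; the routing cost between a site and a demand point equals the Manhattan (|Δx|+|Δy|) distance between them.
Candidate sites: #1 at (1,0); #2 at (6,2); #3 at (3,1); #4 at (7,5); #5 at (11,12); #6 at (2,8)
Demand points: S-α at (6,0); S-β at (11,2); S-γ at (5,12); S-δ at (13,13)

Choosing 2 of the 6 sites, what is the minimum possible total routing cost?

Open {#2, #5}.
  S-α→#2 2, S-β→#2 5, S-γ→#5 6, S-δ→#5 3  ⇒ total 16.
Compare {#3, #5}: total 22.
Compare {#4, #5}: total 22.
No size-2 selection does better; minimum is 16.

16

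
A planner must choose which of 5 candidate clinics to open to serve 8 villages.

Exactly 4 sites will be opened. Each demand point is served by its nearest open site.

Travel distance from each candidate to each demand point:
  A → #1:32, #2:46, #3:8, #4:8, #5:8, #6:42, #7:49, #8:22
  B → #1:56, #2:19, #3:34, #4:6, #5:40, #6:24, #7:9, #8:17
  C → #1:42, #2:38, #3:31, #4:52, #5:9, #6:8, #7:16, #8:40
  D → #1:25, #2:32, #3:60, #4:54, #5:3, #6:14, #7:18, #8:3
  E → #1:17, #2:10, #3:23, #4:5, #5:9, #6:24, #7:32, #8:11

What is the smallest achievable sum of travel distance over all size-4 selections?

69

Open {A, B, D, E}.
  #1→E 17, #2→E 10, #3→A 8, #4→E 5, #5→D 3, #6→D 14, #7→B 9, #8→D 3  ⇒ total 69.
Compare {A, C, D, E}: total 70.
Compare {A, B, C, E}: total 76.
No size-4 selection does better; minimum is 69.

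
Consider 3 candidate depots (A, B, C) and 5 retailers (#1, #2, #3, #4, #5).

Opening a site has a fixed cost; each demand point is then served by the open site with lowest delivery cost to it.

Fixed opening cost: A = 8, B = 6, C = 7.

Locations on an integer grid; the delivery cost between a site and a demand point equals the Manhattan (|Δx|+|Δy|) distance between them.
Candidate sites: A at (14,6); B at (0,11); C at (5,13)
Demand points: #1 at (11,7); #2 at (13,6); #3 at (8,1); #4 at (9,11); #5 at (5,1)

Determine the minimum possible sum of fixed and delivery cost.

48

Open {A}: assign each demand point to its cheapest open site.
  #1→A 4, #2→A 1, #3→A 11, #4→A 10, #5→A 14
  delivery cost 40, fixed 8 → total 48.
Compare {A, C}: delivery cost 34 + fixed 15 = 49.
Compare {A, B}: delivery cost 39 + fixed 14 = 53.
Compare {A, B, C}: delivery cost 34 + fixed 21 = 55.
All other subsets cost ≥ 49. Minimum total cost: 48.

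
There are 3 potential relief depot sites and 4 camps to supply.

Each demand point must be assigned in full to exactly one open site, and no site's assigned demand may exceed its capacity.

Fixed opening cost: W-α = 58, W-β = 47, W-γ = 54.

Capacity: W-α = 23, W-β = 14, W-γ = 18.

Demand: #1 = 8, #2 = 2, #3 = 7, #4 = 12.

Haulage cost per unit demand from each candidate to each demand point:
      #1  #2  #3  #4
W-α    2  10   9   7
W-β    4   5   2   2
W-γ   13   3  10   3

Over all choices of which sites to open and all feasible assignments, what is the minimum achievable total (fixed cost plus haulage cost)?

Open {W-α, W-β}; cheapest assignment that respects the capacities:
  W-α (cap 23, load 15): #1, #3 — cost 8×2 + 7×9 = 79
  W-β (cap 14, load 14): #2, #4 — cost 2×5 + 12×2 = 34
  Shipping 113, fixed 105 → total 218.
  Any other capacity-feasible assignment to {W-α, W-β} ships for at least 113.
Compare {W-α, W-β, W-γ}: its best feasible assignment gives total 231.
Compare {W-α, W-γ}: its best feasible assignment gives total 233.
Every other set of open sites that can feasibly serve all demand totals ≥ 231 even under its best assignment. Minimum: 218.

218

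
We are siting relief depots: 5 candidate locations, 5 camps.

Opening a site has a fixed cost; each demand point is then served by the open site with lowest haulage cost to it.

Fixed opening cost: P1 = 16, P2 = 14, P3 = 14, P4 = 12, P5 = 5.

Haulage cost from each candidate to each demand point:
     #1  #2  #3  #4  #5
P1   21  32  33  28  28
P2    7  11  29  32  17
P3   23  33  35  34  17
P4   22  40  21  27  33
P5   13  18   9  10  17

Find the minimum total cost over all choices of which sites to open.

Open {P5}: assign each demand point to its cheapest open site.
  #1→P5 13, #2→P5 18, #3→P5 9, #4→P5 10, #5→P5 17
  haulage cost 67, fixed 5 → total 72.
Compare {P2, P5}: haulage cost 54 + fixed 19 = 73.
Compare {P4, P5}: haulage cost 67 + fixed 17 = 84.
Compare {P2, P4, P5}: haulage cost 54 + fixed 31 = 85.
All other subsets cost ≥ 73. Minimum total cost: 72.

72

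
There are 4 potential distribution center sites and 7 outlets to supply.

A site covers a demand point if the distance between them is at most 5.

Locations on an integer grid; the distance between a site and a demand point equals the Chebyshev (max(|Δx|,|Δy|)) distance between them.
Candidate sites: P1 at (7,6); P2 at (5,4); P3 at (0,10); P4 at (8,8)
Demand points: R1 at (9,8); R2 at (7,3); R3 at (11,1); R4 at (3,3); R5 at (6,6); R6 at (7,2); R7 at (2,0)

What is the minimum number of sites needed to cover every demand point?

Coverage sets (demand points within 5 of each site):
  P1: {R1, R2, R3, R4, R5, R6}
  P2: {R1, R2, R4, R5, R6, R7}
  P3: {}
  P4: {R1, R2, R4, R5}
No single site covers all 7 demand points.
But {P1, P2} covers everything, so the minimum is 2.

2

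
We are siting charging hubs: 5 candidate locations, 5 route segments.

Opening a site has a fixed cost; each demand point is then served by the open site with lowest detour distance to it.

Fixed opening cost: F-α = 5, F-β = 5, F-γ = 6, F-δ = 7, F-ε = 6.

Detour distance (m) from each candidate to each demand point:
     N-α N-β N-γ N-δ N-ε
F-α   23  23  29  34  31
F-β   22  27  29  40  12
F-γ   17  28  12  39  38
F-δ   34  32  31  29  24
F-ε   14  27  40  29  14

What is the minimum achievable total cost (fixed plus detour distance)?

108

Open {F-γ, F-ε}: assign each demand point to its cheapest open site.
  N-α→F-ε 14, N-β→F-ε 27, N-γ→F-γ 12, N-δ→F-ε 29, N-ε→F-ε 14
  detour distance 96, fixed 12 → total 108.
Compare {F-α, F-γ, F-ε}: detour distance 92 + fixed 17 = 109.
Compare {F-β, F-γ, F-ε}: detour distance 94 + fixed 17 = 111.
Compare {F-α, F-β, F-γ, F-ε}: detour distance 90 + fixed 22 = 112.
All other subsets cost ≥ 109. Minimum total cost: 108.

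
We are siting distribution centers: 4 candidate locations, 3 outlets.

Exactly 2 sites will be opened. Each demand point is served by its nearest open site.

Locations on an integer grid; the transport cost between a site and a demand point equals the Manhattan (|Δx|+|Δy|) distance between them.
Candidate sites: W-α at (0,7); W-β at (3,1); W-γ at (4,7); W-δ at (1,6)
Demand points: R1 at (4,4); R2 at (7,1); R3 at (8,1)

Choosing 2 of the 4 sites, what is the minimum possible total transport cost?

Open {W-β, W-γ}.
  R1→W-γ 3, R2→W-β 4, R3→W-β 5  ⇒ total 12.
Compare {W-α, W-β}: total 13.
Compare {W-β, W-δ}: total 13.
No size-2 selection does better; minimum is 12.

12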